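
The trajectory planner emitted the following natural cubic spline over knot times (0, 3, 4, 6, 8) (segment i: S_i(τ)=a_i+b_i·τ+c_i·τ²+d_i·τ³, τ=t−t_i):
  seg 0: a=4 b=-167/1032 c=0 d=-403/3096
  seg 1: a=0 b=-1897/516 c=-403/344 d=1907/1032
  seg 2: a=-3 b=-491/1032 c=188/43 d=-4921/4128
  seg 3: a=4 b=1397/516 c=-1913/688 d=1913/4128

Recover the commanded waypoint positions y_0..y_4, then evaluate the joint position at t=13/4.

y_0 = S_0(0) = a_0 = 4
y_1 = S_1(0) = a_1 = 0
y_2 = S_2(0) = a_2 = -3
y_3 = S_3(0) = a_3 = 4
y_4 = S_3(2) = 2
t_q=13/4 is in segment 1 (τ=1/4); S_1(τ)=-21211/22016

y_0=4 y_1=0 y_2=-3 y_3=4 y_4=2
S(13/4) = -21211/22016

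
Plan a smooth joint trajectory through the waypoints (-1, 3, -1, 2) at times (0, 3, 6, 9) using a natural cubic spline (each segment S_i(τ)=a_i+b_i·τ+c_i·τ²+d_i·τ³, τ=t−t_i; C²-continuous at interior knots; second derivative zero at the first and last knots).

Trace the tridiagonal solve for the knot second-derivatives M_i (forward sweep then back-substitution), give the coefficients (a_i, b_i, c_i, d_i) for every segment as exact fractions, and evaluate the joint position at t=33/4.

  seg 0: a=-1 b=11/5 c=0 d=-13/135
  seg 1: a=3 b=-2/5 c=-13/15 d=5/27
  seg 2: a=-1 b=-3/5 c=4/5 d=-4/45
S(33/4) = 11/16

Δ: Δ0=4/3, Δ1=-4/3, Δ2=1
row 1: diag=12, rhs=-16; c'=1/4, d'=-4/3
row 2: denom=12−3·1/4=45/4; d'=(14−3·-4/3)/(45/4)=8/5
back: M2=8/5
back: M1=-4/3−1/4·8/5=-26/15
M: M0=0, M1=-26/15, M2=8/5, M3=0
seg 0: a=-1, c=M0/2=0, d=(M1−M0)/(6·3)=-13/135, b=Δ0−h0·(2M0+M1)/6=11/5
seg 1: a=3, c=M1/2=-13/15, d=(M2−M1)/(6·3)=5/27, b=Δ1−h1·(2M1+M2)/6=-2/5
seg 2: a=-1, c=M2/2=4/5, d=(M3−M2)/(6·3)=-4/45, b=Δ2−h2·(2M2+M3)/6=-3/5
t_q=33/4 → seg 2, τ=9/4; S=-1+-3/5·τ+4/5·τ²+-4/45·τ³=11/16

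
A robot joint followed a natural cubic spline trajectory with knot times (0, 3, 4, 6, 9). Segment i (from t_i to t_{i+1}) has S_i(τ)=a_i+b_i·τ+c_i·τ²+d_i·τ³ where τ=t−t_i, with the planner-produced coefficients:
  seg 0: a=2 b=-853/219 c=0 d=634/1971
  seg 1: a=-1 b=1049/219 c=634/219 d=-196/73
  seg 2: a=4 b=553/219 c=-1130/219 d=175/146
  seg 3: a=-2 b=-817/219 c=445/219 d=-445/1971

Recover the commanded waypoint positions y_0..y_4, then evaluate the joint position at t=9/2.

y_0 = S_0(0) = a_0 = 2
y_1 = S_1(0) = a_1 = -1
y_2 = S_2(0) = a_2 = 4
y_3 = S_3(0) = a_3 = -2
y_4 = S_3(3) = -1
t_q=9/2 is in segment 2 (τ=1/2); S_2(τ)=4815/1168

y_0=2 y_1=-1 y_2=4 y_3=-2 y_4=-1
S(9/2) = 4815/1168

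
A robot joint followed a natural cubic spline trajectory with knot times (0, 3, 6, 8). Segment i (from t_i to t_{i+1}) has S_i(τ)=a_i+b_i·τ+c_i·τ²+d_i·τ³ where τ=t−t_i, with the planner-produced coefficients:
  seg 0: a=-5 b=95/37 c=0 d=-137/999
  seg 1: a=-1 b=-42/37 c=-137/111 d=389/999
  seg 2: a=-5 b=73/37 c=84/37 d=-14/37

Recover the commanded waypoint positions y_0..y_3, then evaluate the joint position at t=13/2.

y_0=-5 y_1=-1 y_2=-5 y_3=5
S(13/2) = -517/148

y_0 = S_0(0) = a_0 = -5
y_1 = S_1(0) = a_1 = -1
y_2 = S_2(0) = a_2 = -5
y_3 = S_2(2) = 5
t_q=13/2 is in segment 2 (τ=1/2); S_2(τ)=-517/148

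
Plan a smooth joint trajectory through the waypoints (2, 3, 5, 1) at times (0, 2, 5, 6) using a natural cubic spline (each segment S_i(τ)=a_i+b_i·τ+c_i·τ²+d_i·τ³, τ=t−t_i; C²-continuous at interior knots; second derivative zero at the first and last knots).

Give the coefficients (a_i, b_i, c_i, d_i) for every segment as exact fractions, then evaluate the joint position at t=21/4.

  seg 0: a=2 b=29/426 c=0 d=23/213
  seg 1: a=3 b=581/426 c=46/71 d=-125/426
  seg 2: a=5 b=-569/213 c=-283/142 d=283/426
S(21/4) = 38333/9088

Δ: Δ0=1/2, Δ1=2/3, Δ2=-4
row 1: diag=10, rhs=1; c'=3/10, d'=1/10
row 2: denom=8−3·3/10=71/10; d'=(-28−3·1/10)/(71/10)=-283/71
back: M2=-283/71
back: M1=1/10−3/10·-283/71=92/71
M: M0=0, M1=92/71, M2=-283/71, M3=0
seg 0: a=2, c=M0/2=0, d=(M1−M0)/(6·2)=23/213, b=Δ0−h0·(2M0+M1)/6=29/426
seg 1: a=3, c=M1/2=46/71, d=(M2−M1)/(6·3)=-125/426, b=Δ1−h1·(2M1+M2)/6=581/426
seg 2: a=5, c=M2/2=-283/142, d=(M3−M2)/(6·1)=283/426, b=Δ2−h2·(2M2+M3)/6=-569/213
t_q=21/4 → seg 2, τ=1/4; S=5+-569/213·τ+-283/142·τ²+283/426·τ³=38333/9088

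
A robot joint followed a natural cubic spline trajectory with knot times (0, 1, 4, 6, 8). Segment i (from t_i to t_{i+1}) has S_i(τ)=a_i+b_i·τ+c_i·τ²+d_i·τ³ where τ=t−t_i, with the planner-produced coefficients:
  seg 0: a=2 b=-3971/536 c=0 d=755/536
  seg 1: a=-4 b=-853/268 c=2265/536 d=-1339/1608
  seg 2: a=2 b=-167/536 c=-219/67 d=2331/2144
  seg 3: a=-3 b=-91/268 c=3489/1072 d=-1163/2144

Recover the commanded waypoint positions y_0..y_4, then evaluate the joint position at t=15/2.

y_0 = S_0(0) = a_0 = 2
y_1 = S_1(0) = a_1 = -4
y_2 = S_2(0) = a_2 = 2
y_3 = S_3(0) = a_3 = -3
y_4 = S_3(2) = 5
t_q=15/2 is in segment 3 (τ=3/2); S_3(τ)=34011/17152

y_0=2 y_1=-4 y_2=2 y_3=-3 y_4=5
S(15/2) = 34011/17152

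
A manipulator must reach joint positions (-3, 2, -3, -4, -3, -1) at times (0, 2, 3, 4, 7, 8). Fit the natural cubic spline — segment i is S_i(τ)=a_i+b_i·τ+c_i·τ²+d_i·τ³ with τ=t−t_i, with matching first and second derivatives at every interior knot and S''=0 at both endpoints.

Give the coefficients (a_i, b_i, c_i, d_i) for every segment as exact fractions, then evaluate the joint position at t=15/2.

  seg 0: a=-3 b=39907/7302 c=0 d=-5413/7302
  seg 1: a=2 b=-25049/7302 c=-5413/1217 d=21017/7302
  seg 2: a=-3 b=-13477/3651 c=10191/2434 d=-10921/7302
  seg 3: a=-4 b=1429/7302 c=-365/1217 d=2525/21906
  seg 4: a=-3 b=5507/3651 c=1795/2434 d=-1795/7302
S(15/2) = -40739/19472

Δ: Δ0=5/2, Δ1=-5, Δ2=-1, Δ3=1/3, Δ4=2
row 1: diag=6, rhs=-45; c'=1/6, d'=-15/2
row 2: denom=4−1·1/6=23/6; d'=(24−1·-15/2)/(23/6)=189/23
row 3: denom=8−1·6/23=178/23; d'=(8−1·189/23)/(178/23)=-5/178
row 4: denom=8−3·69/178=1217/178; d'=(10−3·-5/178)/(1217/178)=1795/1217
back: M4=1795/1217
back: M3=-5/178−69/178·1795/1217=-730/1217
back: M2=189/23−6/23·-730/1217=10191/1217
back: M1=-15/2−1/6·10191/1217=-10826/1217
M: M0=0, M1=-10826/1217, M2=10191/1217, M3=-730/1217, M4=1795/1217, M5=0
seg 0: a=-3, c=M0/2=0, d=(M1−M0)/(6·2)=-5413/7302, b=Δ0−h0·(2M0+M1)/6=39907/7302
seg 1: a=2, c=M1/2=-5413/1217, d=(M2−M1)/(6·1)=21017/7302, b=Δ1−h1·(2M1+M2)/6=-25049/7302
seg 2: a=-3, c=M2/2=10191/2434, d=(M3−M2)/(6·1)=-10921/7302, b=Δ2−h2·(2M2+M3)/6=-13477/3651
seg 3: a=-4, c=M3/2=-365/1217, d=(M4−M3)/(6·3)=2525/21906, b=Δ3−h3·(2M3+M4)/6=1429/7302
seg 4: a=-3, c=M4/2=1795/2434, d=(M5−M4)/(6·1)=-1795/7302, b=Δ4−h4·(2M4+M5)/6=5507/3651
t_q=15/2 → seg 4, τ=1/2; S=-3+5507/3651·τ+1795/2434·τ²+-1795/7302·τ³=-40739/19472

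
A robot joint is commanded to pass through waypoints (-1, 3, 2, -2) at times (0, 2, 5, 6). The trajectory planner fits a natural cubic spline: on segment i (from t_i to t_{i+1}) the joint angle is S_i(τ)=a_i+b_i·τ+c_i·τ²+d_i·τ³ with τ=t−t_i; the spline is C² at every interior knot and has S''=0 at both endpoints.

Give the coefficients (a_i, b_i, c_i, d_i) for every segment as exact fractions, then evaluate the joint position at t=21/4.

Δ: Δ0=2, Δ1=-1/3, Δ2=-4
row 1: diag=10, rhs=-14; c'=3/10, d'=-7/5
row 2: denom=8−3·3/10=71/10; d'=(-22−3·-7/5)/(71/10)=-178/71
back: M2=-178/71
back: M1=-7/5−3/10·-178/71=-46/71
M: M0=0, M1=-46/71, M2=-178/71, M3=0
seg 0: a=-1, c=M0/2=0, d=(M1−M0)/(6·2)=-23/426, b=Δ0−h0·(2M0+M1)/6=472/213
seg 1: a=3, c=M1/2=-23/71, d=(M2−M1)/(6·3)=-22/213, b=Δ1−h1·(2M1+M2)/6=334/213
seg 2: a=2, c=M2/2=-89/71, d=(M3−M2)/(6·1)=89/213, b=Δ2−h2·(2M2+M3)/6=-674/213
t_q=21/4 → seg 2, τ=1/4; S=2+-674/213·τ+-89/71·τ²+89/213·τ³=5167/4544

  seg 0: a=-1 b=472/213 c=0 d=-23/426
  seg 1: a=3 b=334/213 c=-23/71 d=-22/213
  seg 2: a=2 b=-674/213 c=-89/71 d=89/213
S(21/4) = 5167/4544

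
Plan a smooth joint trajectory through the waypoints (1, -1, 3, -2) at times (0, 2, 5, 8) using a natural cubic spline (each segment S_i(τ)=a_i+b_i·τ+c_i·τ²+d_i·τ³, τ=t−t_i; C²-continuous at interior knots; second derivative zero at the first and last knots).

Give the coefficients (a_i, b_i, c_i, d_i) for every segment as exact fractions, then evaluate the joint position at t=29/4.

  seg 0: a=1 b=-5/3 c=0 d=1/6
  seg 1: a=-1 b=1/3 c=1 d=-2/9
  seg 2: a=3 b=1/3 c=-1 d=1/9
S(29/4) = -3/64

Δ: Δ0=-1, Δ1=4/3, Δ2=-5/3
row 1: diag=10, rhs=14; c'=3/10, d'=7/5
row 2: denom=12−3·3/10=111/10; d'=(-18−3·7/5)/(111/10)=-2
back: M2=-2
back: M1=7/5−3/10·-2=2
M: M0=0, M1=2, M2=-2, M3=0
seg 0: a=1, c=M0/2=0, d=(M1−M0)/(6·2)=1/6, b=Δ0−h0·(2M0+M1)/6=-5/3
seg 1: a=-1, c=M1/2=1, d=(M2−M1)/(6·3)=-2/9, b=Δ1−h1·(2M1+M2)/6=1/3
seg 2: a=3, c=M2/2=-1, d=(M3−M2)/(6·3)=1/9, b=Δ2−h2·(2M2+M3)/6=1/3
t_q=29/4 → seg 2, τ=9/4; S=3+1/3·τ+-1·τ²+1/9·τ³=-3/64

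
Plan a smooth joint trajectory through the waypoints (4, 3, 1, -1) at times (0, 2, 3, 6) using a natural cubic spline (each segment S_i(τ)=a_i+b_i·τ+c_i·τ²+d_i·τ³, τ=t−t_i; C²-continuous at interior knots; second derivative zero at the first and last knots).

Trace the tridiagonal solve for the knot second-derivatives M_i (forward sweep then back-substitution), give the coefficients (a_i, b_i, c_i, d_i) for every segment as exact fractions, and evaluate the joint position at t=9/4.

  seg 0: a=4 b=19/282 c=0 d=-20/141
  seg 1: a=3 b=-461/282 c=-40/47 d=137/282
  seg 2: a=1 b=-265/141 c=57/94 d=-19/282
S(9/4) = 15315/6016

Δ: Δ0=-1/2, Δ1=-2, Δ2=-2/3
row 1: diag=6, rhs=-9; c'=1/6, d'=-3/2
row 2: denom=8−1·1/6=47/6; d'=(8−1·-3/2)/(47/6)=57/47
back: M2=57/47
back: M1=-3/2−1/6·57/47=-80/47
M: M0=0, M1=-80/47, M2=57/47, M3=0
seg 0: a=4, c=M0/2=0, d=(M1−M0)/(6·2)=-20/141, b=Δ0−h0·(2M0+M1)/6=19/282
seg 1: a=3, c=M1/2=-40/47, d=(M2−M1)/(6·1)=137/282, b=Δ1−h1·(2M1+M2)/6=-461/282
seg 2: a=1, c=M2/2=57/94, d=(M3−M2)/(6·3)=-19/282, b=Δ2−h2·(2M2+M3)/6=-265/141
t_q=9/4 → seg 1, τ=1/4; S=3+-461/282·τ+-40/47·τ²+137/282·τ³=15315/6016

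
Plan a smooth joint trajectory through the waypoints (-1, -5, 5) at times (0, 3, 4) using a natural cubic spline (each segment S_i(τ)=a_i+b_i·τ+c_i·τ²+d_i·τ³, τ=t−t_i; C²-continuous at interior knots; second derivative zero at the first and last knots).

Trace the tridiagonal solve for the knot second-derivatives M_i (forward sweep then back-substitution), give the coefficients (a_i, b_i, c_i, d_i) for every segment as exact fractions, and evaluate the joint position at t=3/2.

Δ: Δ0=-4/3, Δ1=10
row 1: diag=8, rhs=68; c'=1/8, d'=17/2
back: M1=17/2
M: M0=0, M1=17/2, M2=0
seg 0: a=-1, c=M0/2=0, d=(M1−M0)/(6·3)=17/36, b=Δ0−h0·(2M0+M1)/6=-67/12
seg 1: a=-5, c=M1/2=17/4, d=(M2−M1)/(6·1)=-17/12, b=Δ1−h1·(2M1+M2)/6=43/6
t_q=3/2 → seg 0, τ=3/2; S=-1+-67/12·τ+0·τ²+17/36·τ³=-249/32

  seg 0: a=-1 b=-67/12 c=0 d=17/36
  seg 1: a=-5 b=43/6 c=17/4 d=-17/12
S(3/2) = -249/32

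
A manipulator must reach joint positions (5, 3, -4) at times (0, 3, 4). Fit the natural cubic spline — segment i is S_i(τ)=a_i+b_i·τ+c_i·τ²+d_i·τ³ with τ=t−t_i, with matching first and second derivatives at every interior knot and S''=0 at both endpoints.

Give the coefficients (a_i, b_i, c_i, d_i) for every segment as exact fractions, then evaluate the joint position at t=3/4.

Δ: Δ0=-2/3, Δ1=-7
row 1: diag=8, rhs=-38; c'=1/8, d'=-19/4
back: M1=-19/4
M: M0=0, M1=-19/4, M2=0
seg 0: a=5, c=M0/2=0, d=(M1−M0)/(6·3)=-19/72, b=Δ0−h0·(2M0+M1)/6=41/24
seg 1: a=3, c=M1/2=-19/8, d=(M2−M1)/(6·1)=19/24, b=Δ1−h1·(2M1+M2)/6=-65/12
t_q=3/4 → seg 0, τ=3/4; S=5+41/24·τ+0·τ²+-19/72·τ³=3159/512

  seg 0: a=5 b=41/24 c=0 d=-19/72
  seg 1: a=3 b=-65/12 c=-19/8 d=19/24
S(3/4) = 3159/512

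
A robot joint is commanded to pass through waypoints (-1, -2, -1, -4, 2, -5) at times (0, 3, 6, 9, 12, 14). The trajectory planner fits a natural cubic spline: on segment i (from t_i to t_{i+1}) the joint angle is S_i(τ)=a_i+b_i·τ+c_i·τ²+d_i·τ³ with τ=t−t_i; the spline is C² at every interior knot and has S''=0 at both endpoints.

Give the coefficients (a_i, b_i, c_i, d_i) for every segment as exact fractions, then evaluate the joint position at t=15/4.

Δ: Δ0=-1/3, Δ1=1/3, Δ2=-1, Δ3=2, Δ4=-7/2
row 1: diag=12, rhs=4; c'=1/4, d'=1/3
row 2: denom=12−3·1/4=45/4; d'=(-8−3·1/3)/(45/4)=-4/5
row 3: denom=12−3·4/15=56/5; d'=(18−3·-4/5)/(56/5)=51/28
row 4: denom=10−3·15/56=515/56; d'=(-33−3·51/28)/(515/56)=-2154/515
back: M4=-2154/515
back: M3=51/28−15/56·-2154/515=303/103
back: M2=-4/5−4/15·303/103=-816/515
back: M1=1/3−1/4·-816/515=1127/1545
M: M0=0, M1=1127/1545, M2=-816/515, M3=303/103, M4=-2154/515, M5=0
seg 0: a=-1, c=M0/2=0, d=(M1−M0)/(6·3)=1127/27810, b=Δ0−h0·(2M0+M1)/6=-719/1030
seg 1: a=-2, c=M1/2=1127/3090, d=(M2−M1)/(6·3)=-715/5562, b=Δ1−h1·(2M1+M2)/6=204/515
seg 2: a=-1, c=M2/2=-408/515, d=(M3−M2)/(6·3)=259/1030, b=Δ2−h2·(2M2+M3)/6=-913/1030
seg 3: a=-4, c=M3/2=303/206, d=(M4−M3)/(6·3)=-1223/3090, b=Δ3−h3·(2M3+M4)/6=592/515
seg 4: a=2, c=M4/2=-1077/515, d=(M5−M4)/(6·2)=359/1030, b=Δ4−h4·(2M4+M5)/6=-733/1030
t_q=15/4 → seg 1, τ=3/4; S=-2+204/515·τ+1127/3090·τ²+-715/5562·τ³=-102307/65920

  seg 0: a=-1 b=-719/1030 c=0 d=1127/27810
  seg 1: a=-2 b=204/515 c=1127/3090 d=-715/5562
  seg 2: a=-1 b=-913/1030 c=-408/515 d=259/1030
  seg 3: a=-4 b=592/515 c=303/206 d=-1223/3090
  seg 4: a=2 b=-733/1030 c=-1077/515 d=359/1030
S(15/4) = -102307/65920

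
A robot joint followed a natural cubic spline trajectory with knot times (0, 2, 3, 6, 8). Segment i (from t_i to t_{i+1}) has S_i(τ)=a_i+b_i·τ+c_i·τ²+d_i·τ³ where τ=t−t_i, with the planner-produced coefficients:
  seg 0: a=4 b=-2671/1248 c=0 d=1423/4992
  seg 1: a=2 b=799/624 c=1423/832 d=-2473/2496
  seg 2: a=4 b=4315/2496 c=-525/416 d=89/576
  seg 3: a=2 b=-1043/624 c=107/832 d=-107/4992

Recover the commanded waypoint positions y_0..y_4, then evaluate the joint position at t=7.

y_0=4 y_1=2 y_2=4 y_3=2 y_4=-1
S(7) = 725/1664

y_0 = S_0(0) = a_0 = 4
y_1 = S_1(0) = a_1 = 2
y_2 = S_2(0) = a_2 = 4
y_3 = S_3(0) = a_3 = 2
y_4 = S_3(2) = -1
t_q=7 is in segment 3 (τ=1); S_3(τ)=725/1664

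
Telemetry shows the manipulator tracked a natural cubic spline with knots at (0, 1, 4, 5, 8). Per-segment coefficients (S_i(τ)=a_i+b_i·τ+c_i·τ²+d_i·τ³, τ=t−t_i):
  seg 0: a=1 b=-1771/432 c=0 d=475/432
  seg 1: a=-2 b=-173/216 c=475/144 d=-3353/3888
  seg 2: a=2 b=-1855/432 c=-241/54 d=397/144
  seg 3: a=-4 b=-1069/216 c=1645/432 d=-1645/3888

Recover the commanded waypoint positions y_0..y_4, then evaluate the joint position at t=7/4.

y_0=1 y_1=-2 y_2=2 y_3=-4 y_4=4
S(7/4) = -3407/3072

y_0 = S_0(0) = a_0 = 1
y_1 = S_1(0) = a_1 = -2
y_2 = S_2(0) = a_2 = 2
y_3 = S_3(0) = a_3 = -4
y_4 = S_3(3) = 4
t_q=7/4 is in segment 1 (τ=3/4); S_1(τ)=-3407/3072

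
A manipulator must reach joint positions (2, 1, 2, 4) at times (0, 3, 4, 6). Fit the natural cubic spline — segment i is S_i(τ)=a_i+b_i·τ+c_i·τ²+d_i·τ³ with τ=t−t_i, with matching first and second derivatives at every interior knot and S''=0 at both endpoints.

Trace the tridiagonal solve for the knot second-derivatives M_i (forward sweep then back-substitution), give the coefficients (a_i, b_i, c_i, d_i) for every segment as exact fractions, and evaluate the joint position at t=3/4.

Δ: Δ0=-1/3, Δ1=1, Δ2=1
row 1: diag=8, rhs=8; c'=1/8, d'=1
row 2: denom=6−1·1/8=47/8; d'=(0−1·1)/(47/8)=-8/47
back: M2=-8/47
back: M1=1−1/8·-8/47=48/47
M: M0=0, M1=48/47, M2=-8/47, M3=0
seg 0: a=2, c=M0/2=0, d=(M1−M0)/(6·3)=8/141, b=Δ0−h0·(2M0+M1)/6=-119/141
seg 1: a=1, c=M1/2=24/47, d=(M2−M1)/(6·1)=-28/141, b=Δ1−h1·(2M1+M2)/6=97/141
seg 2: a=2, c=M2/2=-4/47, d=(M3−M2)/(6·2)=2/141, b=Δ2−h2·(2M2+M3)/6=157/141
t_q=3/4 → seg 0, τ=3/4; S=2+-119/141·τ+0·τ²+8/141·τ³=523/376

  seg 0: a=2 b=-119/141 c=0 d=8/141
  seg 1: a=1 b=97/141 c=24/47 d=-28/141
  seg 2: a=2 b=157/141 c=-4/47 d=2/141
S(3/4) = 523/376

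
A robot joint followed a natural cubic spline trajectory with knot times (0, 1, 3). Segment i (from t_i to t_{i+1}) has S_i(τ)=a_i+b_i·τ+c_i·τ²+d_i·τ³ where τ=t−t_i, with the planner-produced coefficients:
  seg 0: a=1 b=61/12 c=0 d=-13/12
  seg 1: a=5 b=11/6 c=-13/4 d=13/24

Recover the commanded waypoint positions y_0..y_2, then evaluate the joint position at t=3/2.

y_0 = S_0(0) = a_0 = 1
y_1 = S_1(0) = a_1 = 5
y_2 = S_1(2) = 0
t_q=3/2 is in segment 1 (τ=1/2); S_1(τ)=331/64

y_0=1 y_1=5 y_2=0
S(3/2) = 331/64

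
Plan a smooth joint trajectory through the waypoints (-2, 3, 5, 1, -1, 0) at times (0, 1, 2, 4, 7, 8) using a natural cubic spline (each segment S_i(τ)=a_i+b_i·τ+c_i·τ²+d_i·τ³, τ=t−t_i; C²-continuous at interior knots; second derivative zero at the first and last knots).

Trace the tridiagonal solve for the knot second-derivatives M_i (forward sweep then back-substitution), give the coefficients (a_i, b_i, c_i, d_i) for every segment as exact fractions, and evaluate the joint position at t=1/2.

  seg 0: a=-2 b=721/129 c=0 d=-76/129
  seg 1: a=3 b=493/129 c=-76/43 d=-7/129
  seg 2: a=5 b=16/129 c=-83/43 d=56/129
  seg 3: a=1 b=-308/129 c=29/43 d=-13/387
  seg 4: a=-1 b=97/129 c=16/43 d=-16/129
S(1/2) = 31/43

Δ: Δ0=5, Δ1=2, Δ2=-2, Δ3=-2/3, Δ4=1
row 1: diag=4, rhs=-18; c'=1/4, d'=-9/2
row 2: denom=6−1·1/4=23/4; d'=(-24−1·-9/2)/(23/4)=-78/23
row 3: denom=10−2·8/23=214/23; d'=(8−2·-78/23)/(214/23)=170/107
row 4: denom=8−3·69/214=1505/214; d'=(10−3·170/107)/(1505/214)=32/43
back: M4=32/43
back: M3=170/107−69/214·32/43=58/43
back: M2=-78/23−8/23·58/43=-166/43
back: M1=-9/2−1/4·-166/43=-152/43
M: M0=0, M1=-152/43, M2=-166/43, M3=58/43, M4=32/43, M5=0
seg 0: a=-2, c=M0/2=0, d=(M1−M0)/(6·1)=-76/129, b=Δ0−h0·(2M0+M1)/6=721/129
seg 1: a=3, c=M1/2=-76/43, d=(M2−M1)/(6·1)=-7/129, b=Δ1−h1·(2M1+M2)/6=493/129
seg 2: a=5, c=M2/2=-83/43, d=(M3−M2)/(6·2)=56/129, b=Δ2−h2·(2M2+M3)/6=16/129
seg 3: a=1, c=M3/2=29/43, d=(M4−M3)/(6·3)=-13/387, b=Δ3−h3·(2M3+M4)/6=-308/129
seg 4: a=-1, c=M4/2=16/43, d=(M5−M4)/(6·1)=-16/129, b=Δ4−h4·(2M4+M5)/6=97/129
t_q=1/2 → seg 0, τ=1/2; S=-2+721/129·τ+0·τ²+-76/129·τ³=31/43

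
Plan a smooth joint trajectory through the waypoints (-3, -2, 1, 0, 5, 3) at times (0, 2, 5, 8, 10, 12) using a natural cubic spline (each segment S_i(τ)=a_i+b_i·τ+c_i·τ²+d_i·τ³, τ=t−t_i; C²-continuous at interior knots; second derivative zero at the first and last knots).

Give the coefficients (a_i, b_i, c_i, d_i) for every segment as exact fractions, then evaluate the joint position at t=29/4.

Δ: Δ0=1/2, Δ1=1, Δ2=-1/3, Δ3=5/2, Δ4=-1
row 1: diag=10, rhs=3; c'=3/10, d'=3/10
row 2: denom=12−3·3/10=111/10; d'=(-8−3·3/10)/(111/10)=-89/111
row 3: denom=10−3·10/37=340/37; d'=(17−3·-89/111)/(340/37)=359/170
row 4: denom=8−2·37/170=643/85; d'=(-21−2·359/170)/(643/85)=-2144/643
back: M4=-2144/643
back: M3=359/170−37/170·-2144/643=3649/1286
back: M2=-89/111−10/37·3649/1286=-3026/1929
back: M1=3/10−3/10·-3026/1929=991/1286
M: M0=0, M1=991/1286, M2=-3026/1929, M3=3649/1286, M4=-2144/643, M5=0
seg 0: a=-3, c=M0/2=0, d=(M1−M0)/(6·2)=991/15432, b=Δ0−h0·(2M0+M1)/6=469/1929
seg 1: a=-2, c=M1/2=991/2572, d=(M2−M1)/(6·3)=-9025/69444, b=Δ1−h1·(2M1+M2)/6=3911/3858
seg 2: a=1, c=M2/2=-1513/1929, d=(M3−M2)/(6·3)=16999/69444, b=Δ2−h2·(2M2+M3)/6=-1415/7716
seg 3: a=0, c=M3/2=3649/2572, d=(M4−M3)/(6·2)=-7937/15432, b=Δ3−h3·(2M3+M4)/6=6635/3858
seg 4: a=5, c=M4/2=-1072/643, d=(M5−M4)/(6·2)=536/1929, b=Δ4−h4·(2M4+M5)/6=2359/1929
t_q=29/4 → seg 2, τ=9/4; S=1+-1415/7716·τ+-1513/1929·τ²+16999/69444·τ³=-97955/164608

  seg 0: a=-3 b=469/1929 c=0 d=991/15432
  seg 1: a=-2 b=3911/3858 c=991/2572 d=-9025/69444
  seg 2: a=1 b=-1415/7716 c=-1513/1929 d=16999/69444
  seg 3: a=0 b=6635/3858 c=3649/2572 d=-7937/15432
  seg 4: a=5 b=2359/1929 c=-1072/643 d=536/1929
S(29/4) = -97955/164608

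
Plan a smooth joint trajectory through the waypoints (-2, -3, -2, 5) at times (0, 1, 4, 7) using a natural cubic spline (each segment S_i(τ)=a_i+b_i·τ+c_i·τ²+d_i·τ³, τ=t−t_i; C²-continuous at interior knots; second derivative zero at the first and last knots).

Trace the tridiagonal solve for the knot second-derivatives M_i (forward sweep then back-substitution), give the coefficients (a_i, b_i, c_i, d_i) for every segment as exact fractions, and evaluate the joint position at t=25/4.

Δ: Δ0=-1, Δ1=1/3, Δ2=7/3
row 1: diag=8, rhs=8; c'=3/8, d'=1
row 2: denom=12−3·3/8=87/8; d'=(12−3·1)/(87/8)=24/29
back: M2=24/29
back: M1=1−3/8·24/29=20/29
M: M0=0, M1=20/29, M2=24/29, M3=0
seg 0: a=-2, c=M0/2=0, d=(M1−M0)/(6·1)=10/87, b=Δ0−h0·(2M0+M1)/6=-97/87
seg 1: a=-3, c=M1/2=10/29, d=(M2−M1)/(6·3)=2/261, b=Δ1−h1·(2M1+M2)/6=-67/87
seg 2: a=-2, c=M2/2=12/29, d=(M3−M2)/(6·3)=-4/87, b=Δ2−h2·(2M2+M3)/6=131/87
t_q=25/4 → seg 2, τ=9/4; S=-2+131/87·τ+12/29·τ²+-4/87·τ³=1373/464

  seg 0: a=-2 b=-97/87 c=0 d=10/87
  seg 1: a=-3 b=-67/87 c=10/29 d=2/261
  seg 2: a=-2 b=131/87 c=12/29 d=-4/87
S(25/4) = 1373/464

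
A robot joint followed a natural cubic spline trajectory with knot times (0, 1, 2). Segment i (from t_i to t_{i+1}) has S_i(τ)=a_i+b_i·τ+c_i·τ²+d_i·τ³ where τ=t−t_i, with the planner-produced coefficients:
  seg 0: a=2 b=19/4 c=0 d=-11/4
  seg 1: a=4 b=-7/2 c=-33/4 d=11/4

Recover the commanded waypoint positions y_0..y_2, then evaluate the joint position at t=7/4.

y_0=2 y_1=4 y_2=-5
S(7/4) = -539/256

y_0 = S_0(0) = a_0 = 2
y_1 = S_1(0) = a_1 = 4
y_2 = S_1(1) = -5
t_q=7/4 is in segment 1 (τ=3/4); S_1(τ)=-539/256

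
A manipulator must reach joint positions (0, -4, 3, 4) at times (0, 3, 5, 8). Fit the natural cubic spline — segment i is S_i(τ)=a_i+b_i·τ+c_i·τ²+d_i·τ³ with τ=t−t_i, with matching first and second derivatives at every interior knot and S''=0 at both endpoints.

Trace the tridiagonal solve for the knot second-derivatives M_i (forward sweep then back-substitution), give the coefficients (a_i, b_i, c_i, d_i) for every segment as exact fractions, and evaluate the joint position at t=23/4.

  seg 0: a=0 b=-73/24 c=0 d=41/216
  seg 1: a=-4 b=25/12 c=41/24 d=-1/2
  seg 2: a=3 b=35/12 c=-31/24 d=31/216
S(23/4) = 2315/512

Δ: Δ0=-4/3, Δ1=7/2, Δ2=1/3
row 1: diag=10, rhs=29; c'=1/5, d'=29/10
row 2: denom=10−2·1/5=48/5; d'=(-19−2·29/10)/(48/5)=-31/12
back: M2=-31/12
back: M1=29/10−1/5·-31/12=41/12
M: M0=0, M1=41/12, M2=-31/12, M3=0
seg 0: a=0, c=M0/2=0, d=(M1−M0)/(6·3)=41/216, b=Δ0−h0·(2M0+M1)/6=-73/24
seg 1: a=-4, c=M1/2=41/24, d=(M2−M1)/(6·2)=-1/2, b=Δ1−h1·(2M1+M2)/6=25/12
seg 2: a=3, c=M2/2=-31/24, d=(M3−M2)/(6·3)=31/216, b=Δ2−h2·(2M2+M3)/6=35/12
t_q=23/4 → seg 2, τ=3/4; S=3+35/12·τ+-31/24·τ²+31/216·τ³=2315/512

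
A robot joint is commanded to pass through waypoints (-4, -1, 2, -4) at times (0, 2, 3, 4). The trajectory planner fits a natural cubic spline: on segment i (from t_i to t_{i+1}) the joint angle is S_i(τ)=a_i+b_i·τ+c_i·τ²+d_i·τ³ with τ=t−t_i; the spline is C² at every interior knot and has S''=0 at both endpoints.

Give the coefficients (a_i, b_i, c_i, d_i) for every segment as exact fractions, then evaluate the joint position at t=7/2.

  seg 0: a=-4 b=9/46 c=0 d=15/46
  seg 1: a=-1 b=189/46 c=45/23 d=-141/46
  seg 2: a=2 b=-27/23 c=-333/46 d=111/46
S(7/2) = -35/368

Δ: Δ0=3/2, Δ1=3, Δ2=-6
row 1: diag=6, rhs=9; c'=1/6, d'=3/2
row 2: denom=4−1·1/6=23/6; d'=(-54−1·3/2)/(23/6)=-333/23
back: M2=-333/23
back: M1=3/2−1/6·-333/23=90/23
M: M0=0, M1=90/23, M2=-333/23, M3=0
seg 0: a=-4, c=M0/2=0, d=(M1−M0)/(6·2)=15/46, b=Δ0−h0·(2M0+M1)/6=9/46
seg 1: a=-1, c=M1/2=45/23, d=(M2−M1)/(6·1)=-141/46, b=Δ1−h1·(2M1+M2)/6=189/46
seg 2: a=2, c=M2/2=-333/46, d=(M3−M2)/(6·1)=111/46, b=Δ2−h2·(2M2+M3)/6=-27/23
t_q=7/2 → seg 2, τ=1/2; S=2+-27/23·τ+-333/46·τ²+111/46·τ³=-35/368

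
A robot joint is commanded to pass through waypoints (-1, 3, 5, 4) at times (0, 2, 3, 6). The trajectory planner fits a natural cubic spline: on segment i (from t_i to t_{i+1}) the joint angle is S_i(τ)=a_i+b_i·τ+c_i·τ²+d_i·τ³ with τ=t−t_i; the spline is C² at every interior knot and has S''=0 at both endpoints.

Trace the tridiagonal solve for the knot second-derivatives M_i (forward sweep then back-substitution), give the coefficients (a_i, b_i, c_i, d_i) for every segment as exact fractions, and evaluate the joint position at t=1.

Δ: Δ0=2, Δ1=2, Δ2=-1/3
row 1: diag=6, rhs=0; c'=1/6, d'=0
row 2: denom=8−1·1/6=47/6; d'=(-14−1·0)/(47/6)=-84/47
back: M2=-84/47
back: M1=0−1/6·-84/47=14/47
M: M0=0, M1=14/47, M2=-84/47, M3=0
seg 0: a=-1, c=M0/2=0, d=(M1−M0)/(6·2)=7/282, b=Δ0−h0·(2M0+M1)/6=268/141
seg 1: a=3, c=M1/2=7/47, d=(M2−M1)/(6·1)=-49/141, b=Δ1−h1·(2M1+M2)/6=310/141
seg 2: a=5, c=M2/2=-42/47, d=(M3−M2)/(6·3)=14/141, b=Δ2−h2·(2M2+M3)/6=205/141
t_q=1 → seg 0, τ=1; S=-1+268/141·τ+0·τ²+7/282·τ³=87/94

  seg 0: a=-1 b=268/141 c=0 d=7/282
  seg 1: a=3 b=310/141 c=7/47 d=-49/141
  seg 2: a=5 b=205/141 c=-42/47 d=14/141
S(1) = 87/94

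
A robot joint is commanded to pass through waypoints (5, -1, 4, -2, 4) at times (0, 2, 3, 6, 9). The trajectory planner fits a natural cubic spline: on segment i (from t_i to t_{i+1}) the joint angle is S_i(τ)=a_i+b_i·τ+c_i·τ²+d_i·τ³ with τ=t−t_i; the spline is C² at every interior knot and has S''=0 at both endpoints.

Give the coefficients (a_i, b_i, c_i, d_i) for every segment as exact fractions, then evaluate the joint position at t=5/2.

  seg 0: a=5 b=-519/85 c=0 d=66/85
  seg 1: a=-1 b=273/85 c=396/85 d=-244/85
  seg 2: a=4 b=333/85 c=-336/85 d=101/153
  seg 3: a=-2 b=-168/85 c=169/85 d=-169/765
S(5/2) = 24/17

Δ: Δ0=-3, Δ1=5, Δ2=-2, Δ3=2
row 1: diag=6, rhs=48; c'=1/6, d'=8
row 2: denom=8−1·1/6=47/6; d'=(-42−1·8)/(47/6)=-300/47
row 3: denom=12−3·18/47=510/47; d'=(24−3·-300/47)/(510/47)=338/85
back: M3=338/85
back: M2=-300/47−18/47·338/85=-672/85
back: M1=8−1/6·-672/85=792/85
M: M0=0, M1=792/85, M2=-672/85, M3=338/85, M4=0
seg 0: a=5, c=M0/2=0, d=(M1−M0)/(6·2)=66/85, b=Δ0−h0·(2M0+M1)/6=-519/85
seg 1: a=-1, c=M1/2=396/85, d=(M2−M1)/(6·1)=-244/85, b=Δ1−h1·(2M1+M2)/6=273/85
seg 2: a=4, c=M2/2=-336/85, d=(M3−M2)/(6·3)=101/153, b=Δ2−h2·(2M2+M3)/6=333/85
seg 3: a=-2, c=M3/2=169/85, d=(M4−M3)/(6·3)=-169/765, b=Δ3−h3·(2M3+M4)/6=-168/85
t_q=5/2 → seg 1, τ=1/2; S=-1+273/85·τ+396/85·τ²+-244/85·τ³=24/17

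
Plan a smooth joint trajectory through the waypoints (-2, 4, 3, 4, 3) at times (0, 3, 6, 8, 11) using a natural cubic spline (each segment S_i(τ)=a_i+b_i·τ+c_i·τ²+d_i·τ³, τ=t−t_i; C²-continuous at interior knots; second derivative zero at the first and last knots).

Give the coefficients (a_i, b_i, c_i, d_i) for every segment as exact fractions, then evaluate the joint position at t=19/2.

Δ: Δ0=2, Δ1=-1/3, Δ2=1/2, Δ3=-1/3
row 1: diag=12, rhs=-14; c'=1/4, d'=-7/6
row 2: denom=10−3·1/4=37/4; d'=(5−3·-7/6)/(37/4)=34/37
row 3: denom=10−2·8/37=354/37; d'=(-5−2·34/37)/(354/37)=-253/354
back: M3=-253/354
back: M2=34/37−8/37·-253/354=190/177
back: M1=-7/6−1/4·190/177=-254/177
M: M0=0, M1=-254/177, M2=190/177, M3=-253/354, M4=0
seg 0: a=-2, c=M0/2=0, d=(M1−M0)/(6·3)=-127/1593, b=Δ0−h0·(2M0+M1)/6=481/177
seg 1: a=4, c=M1/2=-127/177, d=(M2−M1)/(6·3)=74/531, b=Δ1−h1·(2M1+M2)/6=100/177
seg 2: a=3, c=M2/2=95/177, d=(M3−M2)/(6·2)=-211/1416, b=Δ2−h2·(2M2+M3)/6=4/177
seg 3: a=4, c=M3/2=-253/708, d=(M4−M3)/(6·3)=253/6372, b=Δ3−h3·(2M3+M4)/6=45/118
t_q=19/2 → seg 3, τ=3/2; S=4+45/118·τ+-253/708·τ²+253/6372·τ³=7367/1888

  seg 0: a=-2 b=481/177 c=0 d=-127/1593
  seg 1: a=4 b=100/177 c=-127/177 d=74/531
  seg 2: a=3 b=4/177 c=95/177 d=-211/1416
  seg 3: a=4 b=45/118 c=-253/708 d=253/6372
S(19/2) = 7367/1888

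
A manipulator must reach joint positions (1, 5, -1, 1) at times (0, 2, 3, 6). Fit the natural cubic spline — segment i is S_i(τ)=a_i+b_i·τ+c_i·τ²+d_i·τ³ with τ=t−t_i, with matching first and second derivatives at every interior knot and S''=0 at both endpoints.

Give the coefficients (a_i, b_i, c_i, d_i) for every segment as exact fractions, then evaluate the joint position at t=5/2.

  seg 0: a=1 b=706/141 c=0 d=-106/141
  seg 1: a=5 b=-566/141 c=-212/47 d=356/141
  seg 2: a=-1 b=-770/141 c=144/47 d=-16/47
S(5/2) = 205/94

Δ: Δ0=2, Δ1=-6, Δ2=2/3
row 1: diag=6, rhs=-48; c'=1/6, d'=-8
row 2: denom=8−1·1/6=47/6; d'=(40−1·-8)/(47/6)=288/47
back: M2=288/47
back: M1=-8−1/6·288/47=-424/47
M: M0=0, M1=-424/47, M2=288/47, M3=0
seg 0: a=1, c=M0/2=0, d=(M1−M0)/(6·2)=-106/141, b=Δ0−h0·(2M0+M1)/6=706/141
seg 1: a=5, c=M1/2=-212/47, d=(M2−M1)/(6·1)=356/141, b=Δ1−h1·(2M1+M2)/6=-566/141
seg 2: a=-1, c=M2/2=144/47, d=(M3−M2)/(6·3)=-16/47, b=Δ2−h2·(2M2+M3)/6=-770/141
t_q=5/2 → seg 1, τ=1/2; S=5+-566/141·τ+-212/47·τ²+356/141·τ³=205/94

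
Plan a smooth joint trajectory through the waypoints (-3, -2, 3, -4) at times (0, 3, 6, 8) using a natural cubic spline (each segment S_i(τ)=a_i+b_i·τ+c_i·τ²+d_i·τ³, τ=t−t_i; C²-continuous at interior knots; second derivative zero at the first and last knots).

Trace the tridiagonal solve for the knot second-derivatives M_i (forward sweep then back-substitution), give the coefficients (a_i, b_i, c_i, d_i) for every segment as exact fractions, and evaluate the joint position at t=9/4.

Δ: Δ0=1/3, Δ1=5/3, Δ2=-7/2
row 1: diag=12, rhs=8; c'=1/4, d'=2/3
row 2: denom=10−3·1/4=37/4; d'=(-31−3·2/3)/(37/4)=-132/37
back: M2=-132/37
back: M1=2/3−1/4·-132/37=173/111
M: M0=0, M1=173/111, M2=-132/37, M3=0
seg 0: a=-3, c=M0/2=0, d=(M1−M0)/(6·3)=173/1998, b=Δ0−h0·(2M0+M1)/6=-33/74
seg 1: a=-2, c=M1/2=173/222, d=(M2−M1)/(6·3)=-569/1998, b=Δ1−h1·(2M1+M2)/6=70/37
seg 2: a=3, c=M2/2=-66/37, d=(M3−M2)/(6·2)=11/37, b=Δ2−h2·(2M2+M3)/6=-83/74
t_q=9/4 → seg 0, τ=9/4; S=-3+-33/74·τ+0·τ²+173/1998·τ³=-14289/4736

  seg 0: a=-3 b=-33/74 c=0 d=173/1998
  seg 1: a=-2 b=70/37 c=173/222 d=-569/1998
  seg 2: a=3 b=-83/74 c=-66/37 d=11/37
S(9/4) = -14289/4736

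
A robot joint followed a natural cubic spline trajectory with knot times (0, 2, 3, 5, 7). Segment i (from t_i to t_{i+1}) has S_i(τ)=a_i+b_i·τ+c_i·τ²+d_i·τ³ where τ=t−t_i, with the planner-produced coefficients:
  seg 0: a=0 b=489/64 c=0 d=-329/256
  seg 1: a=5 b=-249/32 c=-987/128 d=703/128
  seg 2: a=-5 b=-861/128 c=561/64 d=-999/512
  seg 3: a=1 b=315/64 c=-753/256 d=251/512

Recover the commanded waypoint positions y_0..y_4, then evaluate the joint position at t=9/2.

y_0 = S_0(0) = a_0 = 0
y_1 = S_1(0) = a_1 = 5
y_2 = S_2(0) = a_2 = -5
y_3 = S_3(0) = a_3 = 1
y_4 = S_3(2) = 3
t_q=9/2 is in segment 2 (τ=3/2); S_2(τ)=-7997/4096

y_0=0 y_1=5 y_2=-5 y_3=1 y_4=3
S(9/2) = -7997/4096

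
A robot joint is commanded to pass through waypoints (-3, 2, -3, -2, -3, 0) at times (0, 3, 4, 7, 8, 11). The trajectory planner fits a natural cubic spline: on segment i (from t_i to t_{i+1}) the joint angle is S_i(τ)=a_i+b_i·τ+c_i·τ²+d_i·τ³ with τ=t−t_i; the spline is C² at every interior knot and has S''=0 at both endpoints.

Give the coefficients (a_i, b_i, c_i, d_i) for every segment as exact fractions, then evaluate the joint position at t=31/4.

Δ: Δ0=5/3, Δ1=-5, Δ2=1/3, Δ3=-1, Δ4=1
row 1: diag=8, rhs=-40; c'=1/8, d'=-5
row 2: denom=8−1·1/8=63/8; d'=(32−1·-5)/(63/8)=296/63
row 3: denom=8−3·8/21=48/7; d'=(-8−3·296/63)/(48/7)=-29/9
row 4: denom=8−1·7/48=377/48; d'=(12−1·-29/9)/(377/48)=2192/1131
back: M4=2192/1131
back: M3=-29/9−7/48·2192/1131=-3964/1131
back: M2=296/63−8/21·-3964/1131=6824/1131
back: M1=-5−1/8·6824/1131=-6508/1131
M: M0=0, M1=-6508/1131, M2=6824/1131, M3=-3964/1131, M4=2192/1131, M5=0
seg 0: a=-3, c=M0/2=0, d=(M1−M0)/(6·3)=-3254/10179, b=Δ0−h0·(2M0+M1)/6=1713/377
seg 1: a=2, c=M1/2=-3254/1131, d=(M2−M1)/(6·1)=2222/1131, b=Δ1−h1·(2M1+M2)/6=-1541/377
seg 2: a=-3, c=M2/2=3412/1131, d=(M3−M2)/(6·3)=-62/117, b=Δ2−h2·(2M2+M3)/6=-4465/1131
seg 3: a=-2, c=M3/2=-1982/1131, d=(M4−M3)/(6·1)=342/377, b=Δ3−h3·(2M3+M4)/6=-175/1131
seg 4: a=-3, c=M4/2=1096/1131, d=(M5−M4)/(6·3)=-1096/10179, b=Δ4−h4·(2M4+M5)/6=-1061/1131
t_q=31/4 → seg 3, τ=3/4; S=-2+-175/1131·τ+-1982/1131·τ²+342/377·τ³=-32803/12064

  seg 0: a=-3 b=1713/377 c=0 d=-3254/10179
  seg 1: a=2 b=-1541/377 c=-3254/1131 d=2222/1131
  seg 2: a=-3 b=-4465/1131 c=3412/1131 d=-62/117
  seg 3: a=-2 b=-175/1131 c=-1982/1131 d=342/377
  seg 4: a=-3 b=-1061/1131 c=1096/1131 d=-1096/10179
S(31/4) = -32803/12064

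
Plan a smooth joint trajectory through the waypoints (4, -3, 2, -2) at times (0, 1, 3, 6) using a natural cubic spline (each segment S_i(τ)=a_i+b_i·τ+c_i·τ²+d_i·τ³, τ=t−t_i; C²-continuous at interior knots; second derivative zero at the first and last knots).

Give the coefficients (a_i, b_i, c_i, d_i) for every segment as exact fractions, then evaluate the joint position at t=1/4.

  seg 0: a=4 b=-53/6 c=0 d=11/6
  seg 1: a=-3 b=-10/3 c=11/2 d=-31/24
  seg 2: a=2 b=19/6 c=-9/4 d=1/4
S(1/4) = 233/128

Δ: Δ0=-7, Δ1=5/2, Δ2=-4/3
row 1: diag=6, rhs=57; c'=1/3, d'=19/2
row 2: denom=10−2·1/3=28/3; d'=(-23−2·19/2)/(28/3)=-9/2
back: M2=-9/2
back: M1=19/2−1/3·-9/2=11
M: M0=0, M1=11, M2=-9/2, M3=0
seg 0: a=4, c=M0/2=0, d=(M1−M0)/(6·1)=11/6, b=Δ0−h0·(2M0+M1)/6=-53/6
seg 1: a=-3, c=M1/2=11/2, d=(M2−M1)/(6·2)=-31/24, b=Δ1−h1·(2M1+M2)/6=-10/3
seg 2: a=2, c=M2/2=-9/4, d=(M3−M2)/(6·3)=1/4, b=Δ2−h2·(2M2+M3)/6=19/6
t_q=1/4 → seg 0, τ=1/4; S=4+-53/6·τ+0·τ²+11/6·τ³=233/128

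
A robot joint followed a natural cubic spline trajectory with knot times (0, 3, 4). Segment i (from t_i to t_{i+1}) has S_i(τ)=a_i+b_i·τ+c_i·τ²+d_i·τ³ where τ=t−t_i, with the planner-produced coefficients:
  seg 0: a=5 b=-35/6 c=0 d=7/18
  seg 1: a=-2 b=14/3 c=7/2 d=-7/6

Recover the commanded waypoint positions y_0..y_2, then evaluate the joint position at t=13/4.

y_0 = S_0(0) = a_0 = 5
y_1 = S_1(0) = a_1 = -2
y_2 = S_1(1) = 5
t_q=13/4 is in segment 1 (τ=1/4); S_1(τ)=-81/128

y_0=5 y_1=-2 y_2=5
S(13/4) = -81/128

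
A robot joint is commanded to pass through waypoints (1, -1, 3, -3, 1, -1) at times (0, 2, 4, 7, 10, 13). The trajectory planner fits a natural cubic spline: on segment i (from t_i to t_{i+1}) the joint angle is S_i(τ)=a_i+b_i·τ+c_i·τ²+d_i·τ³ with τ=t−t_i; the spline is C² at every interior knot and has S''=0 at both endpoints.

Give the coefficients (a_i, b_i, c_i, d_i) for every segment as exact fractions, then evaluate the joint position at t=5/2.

Δ: Δ0=-1, Δ1=2, Δ2=-2, Δ3=4/3, Δ4=-2/3
row 1: diag=8, rhs=18; c'=1/4, d'=9/4
row 2: denom=10−2·1/4=19/2; d'=(-24−2·9/4)/(19/2)=-3
row 3: denom=12−3·6/19=210/19; d'=(20−3·-3)/(210/19)=551/210
row 4: denom=12−3·19/70=783/70; d'=(-12−3·551/210)/(783/70)=-1391/783
back: M4=-1391/783
back: M3=551/210−19/70·-1391/783=2432/783
back: M2=-3−6/19·2432/783=-1039/261
back: M1=9/4−1/4·-1039/261=847/261
M: M0=0, M1=847/261, M2=-1039/261, M3=2432/783, M4=-1391/783, M5=0
seg 0: a=1, c=M0/2=0, d=(M1−M0)/(6·2)=847/3132, b=Δ0−h0·(2M0+M1)/6=-1630/783
seg 1: a=-1, c=M1/2=847/522, d=(M2−M1)/(6·2)=-943/1566, b=Δ1−h1·(2M1+M2)/6=911/783
seg 2: a=3, c=M2/2=-1039/522, d=(M3−M2)/(6·3)=5549/14094, b=Δ2−h2·(2M2+M3)/6=335/783
seg 3: a=-3, c=M3/2=1216/783, d=(M4−M3)/(6·3)=-3823/14094, b=Δ3−h3·(2M3+M4)/6=-1385/1566
seg 4: a=1, c=M4/2=-1391/1566, d=(M5−M4)/(6·3)=1391/14094, b=Δ4−h4·(2M4+M5)/6=869/783
t_q=5/2 → seg 1, τ=1/2; S=-1+911/783·τ+847/522·τ²+-943/1566·τ³=-367/4176

  seg 0: a=1 b=-1630/783 c=0 d=847/3132
  seg 1: a=-1 b=911/783 c=847/522 d=-943/1566
  seg 2: a=3 b=335/783 c=-1039/522 d=5549/14094
  seg 3: a=-3 b=-1385/1566 c=1216/783 d=-3823/14094
  seg 4: a=1 b=869/783 c=-1391/1566 d=1391/14094
S(5/2) = -367/4176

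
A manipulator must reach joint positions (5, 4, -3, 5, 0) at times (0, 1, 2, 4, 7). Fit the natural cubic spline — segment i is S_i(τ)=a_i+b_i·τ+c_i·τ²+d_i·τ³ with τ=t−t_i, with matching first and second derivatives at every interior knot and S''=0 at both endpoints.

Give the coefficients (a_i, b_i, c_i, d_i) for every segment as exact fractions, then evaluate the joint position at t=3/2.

  seg 0: a=5 b=365/321 c=0 d=-686/321
  seg 1: a=4 b=-1693/321 c=-686/107 d=1504/321
  seg 2: a=-3 b=-1297/321 c=818/107 d=-2327/1284
  seg 3: a=5 b=1538/321 c=-691/214 d=691/1926
S(3/2) = 37/107

Δ: Δ0=-1, Δ1=-7, Δ2=4, Δ3=-5/3
row 1: diag=4, rhs=-36; c'=1/4, d'=-9
row 2: denom=6−1·1/4=23/4; d'=(66−1·-9)/(23/4)=300/23
row 3: denom=10−2·8/23=214/23; d'=(-34−2·300/23)/(214/23)=-691/107
back: M3=-691/107
back: M2=300/23−8/23·-691/107=1636/107
back: M1=-9−1/4·1636/107=-1372/107
M: M0=0, M1=-1372/107, M2=1636/107, M3=-691/107, M4=0
seg 0: a=5, c=M0/2=0, d=(M1−M0)/(6·1)=-686/321, b=Δ0−h0·(2M0+M1)/6=365/321
seg 1: a=4, c=M1/2=-686/107, d=(M2−M1)/(6·1)=1504/321, b=Δ1−h1·(2M1+M2)/6=-1693/321
seg 2: a=-3, c=M2/2=818/107, d=(M3−M2)/(6·2)=-2327/1284, b=Δ2−h2·(2M2+M3)/6=-1297/321
seg 3: a=5, c=M3/2=-691/214, d=(M4−M3)/(6·3)=691/1926, b=Δ3−h3·(2M3+M4)/6=1538/321
t_q=3/2 → seg 1, τ=1/2; S=4+-1693/321·τ+-686/107·τ²+1504/321·τ³=37/107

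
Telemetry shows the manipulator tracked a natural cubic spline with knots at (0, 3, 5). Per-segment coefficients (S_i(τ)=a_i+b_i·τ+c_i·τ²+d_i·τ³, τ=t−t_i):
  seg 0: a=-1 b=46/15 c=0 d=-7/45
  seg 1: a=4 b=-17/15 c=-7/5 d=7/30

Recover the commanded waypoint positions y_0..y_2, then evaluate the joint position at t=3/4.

y_0 = S_0(0) = a_0 = -1
y_1 = S_1(0) = a_1 = 4
y_2 = S_1(2) = -2
t_q=3/4 is in segment 0 (τ=3/4); S_0(τ)=79/64

y_0=-1 y_1=4 y_2=-2
S(3/4) = 79/64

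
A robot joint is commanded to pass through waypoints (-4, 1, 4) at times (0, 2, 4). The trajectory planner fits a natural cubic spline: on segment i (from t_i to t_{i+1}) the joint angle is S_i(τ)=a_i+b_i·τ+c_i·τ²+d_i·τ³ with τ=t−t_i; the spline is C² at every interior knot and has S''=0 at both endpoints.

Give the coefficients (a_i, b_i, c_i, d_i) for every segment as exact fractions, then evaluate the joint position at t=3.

Δ: Δ0=5/2, Δ1=3/2
row 1: diag=8, rhs=-6; c'=1/4, d'=-3/4
back: M1=-3/4
M: M0=0, M1=-3/4, M2=0
seg 0: a=-4, c=M0/2=0, d=(M1−M0)/(6·2)=-1/16, b=Δ0−h0·(2M0+M1)/6=11/4
seg 1: a=1, c=M1/2=-3/8, d=(M2−M1)/(6·2)=1/16, b=Δ1−h1·(2M1+M2)/6=2
t_q=3 → seg 1, τ=1; S=1+2·τ+-3/8·τ²+1/16·τ³=43/16

  seg 0: a=-4 b=11/4 c=0 d=-1/16
  seg 1: a=1 b=2 c=-3/8 d=1/16
S(3) = 43/16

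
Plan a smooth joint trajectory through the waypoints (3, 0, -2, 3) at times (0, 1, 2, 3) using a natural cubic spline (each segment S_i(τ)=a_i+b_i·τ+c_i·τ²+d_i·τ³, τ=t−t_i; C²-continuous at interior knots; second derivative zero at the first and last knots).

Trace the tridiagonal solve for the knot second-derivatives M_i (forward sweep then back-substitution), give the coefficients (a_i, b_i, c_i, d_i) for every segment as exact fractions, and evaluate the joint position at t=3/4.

Δ: Δ0=-3, Δ1=-2, Δ2=5
row 1: diag=4, rhs=6; c'=1/4, d'=3/2
row 2: denom=4−1·1/4=15/4; d'=(42−1·3/2)/(15/4)=54/5
back: M2=54/5
back: M1=3/2−1/4·54/5=-6/5
M: M0=0, M1=-6/5, M2=54/5, M3=0
seg 0: a=3, c=M0/2=0, d=(M1−M0)/(6·1)=-1/5, b=Δ0−h0·(2M0+M1)/6=-14/5
seg 1: a=0, c=M1/2=-3/5, d=(M2−M1)/(6·1)=2, b=Δ1−h1·(2M1+M2)/6=-17/5
seg 2: a=-2, c=M2/2=27/5, d=(M3−M2)/(6·1)=-9/5, b=Δ2−h2·(2M2+M3)/6=7/5
t_q=3/4 → seg 0, τ=3/4; S=3+-14/5·τ+0·τ²+-1/5·τ³=261/320

  seg 0: a=3 b=-14/5 c=0 d=-1/5
  seg 1: a=0 b=-17/5 c=-3/5 d=2
  seg 2: a=-2 b=7/5 c=27/5 d=-9/5
S(3/4) = 261/320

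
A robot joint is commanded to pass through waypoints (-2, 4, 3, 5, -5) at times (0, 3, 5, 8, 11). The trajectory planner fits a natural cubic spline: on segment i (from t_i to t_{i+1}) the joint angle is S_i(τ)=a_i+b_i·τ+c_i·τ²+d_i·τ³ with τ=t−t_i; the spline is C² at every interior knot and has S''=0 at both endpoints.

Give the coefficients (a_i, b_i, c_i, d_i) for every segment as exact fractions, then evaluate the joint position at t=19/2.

Δ: Δ0=2, Δ1=-1/2, Δ2=2/3, Δ3=-10/3
row 1: diag=10, rhs=-15; c'=1/5, d'=-3/2
row 2: denom=10−2·1/5=48/5; d'=(7−2·-3/2)/(48/5)=25/24
row 3: denom=12−3·5/16=177/16; d'=(-24−3·25/24)/(177/16)=-434/177
back: M3=-434/177
back: M2=25/24−5/16·-434/177=320/177
back: M1=-3/2−1/5·320/177=-659/354
M: M0=0, M1=-659/354, M2=320/177, M3=-434/177, M4=0
seg 0: a=-2, c=M0/2=0, d=(M1−M0)/(6·3)=-659/6372, b=Δ0−h0·(2M0+M1)/6=2075/708
seg 1: a=4, c=M1/2=-659/708, d=(M2−M1)/(6·2)=433/1416, b=Δ1−h1·(2M1+M2)/6=49/354
seg 2: a=3, c=M2/2=160/177, d=(M3−M2)/(6·3)=-377/1593, b=Δ2−h2·(2M2+M3)/6=5/59
seg 3: a=5, c=M3/2=-217/177, d=(M4−M3)/(6·3)=217/1593, b=Δ3−h3·(2M3+M4)/6=-52/59
t_q=19/2 → seg 3, τ=3/2; S=5+-52/59·τ+-217/177·τ²+217/1593·τ³=651/472

  seg 0: a=-2 b=2075/708 c=0 d=-659/6372
  seg 1: a=4 b=49/354 c=-659/708 d=433/1416
  seg 2: a=3 b=5/59 c=160/177 d=-377/1593
  seg 3: a=5 b=-52/59 c=-217/177 d=217/1593
S(19/2) = 651/472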